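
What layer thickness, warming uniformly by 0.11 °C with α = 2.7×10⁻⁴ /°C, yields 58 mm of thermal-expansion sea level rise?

H ≈ 1950 m

H = Δh/(αΔT) = 0.058 / (2.7×10⁻⁴ × 0.11) ≈ 1953 m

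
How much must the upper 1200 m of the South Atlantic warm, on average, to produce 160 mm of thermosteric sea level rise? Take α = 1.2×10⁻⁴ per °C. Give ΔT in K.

ΔT = Δh/(αH) = 0.16 / (1.2×10⁻⁴ × 1200) ≈ 1.111 K

ΔT ≈ 1.11 K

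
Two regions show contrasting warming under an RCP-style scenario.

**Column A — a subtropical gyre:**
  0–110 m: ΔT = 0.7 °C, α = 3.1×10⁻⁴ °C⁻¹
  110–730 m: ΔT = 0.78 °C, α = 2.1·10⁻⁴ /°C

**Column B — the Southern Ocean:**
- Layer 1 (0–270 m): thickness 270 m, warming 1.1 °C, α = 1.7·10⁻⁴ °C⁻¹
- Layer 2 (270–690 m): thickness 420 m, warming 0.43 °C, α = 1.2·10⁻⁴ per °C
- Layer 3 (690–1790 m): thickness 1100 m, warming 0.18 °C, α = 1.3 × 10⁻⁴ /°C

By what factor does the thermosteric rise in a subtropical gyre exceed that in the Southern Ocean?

a factor of 1.28

A 3.1×10⁻⁴ × 0.7 × 110 = 0.02387 m
A 620 × 0.78 × 2.1×10⁻⁴ = 0.101556 m
A total: 0.125426 m
B Layer 1: 1.1 × 1.7×10⁻⁴ × 270 = 0.05049 m
B 270–690 m: 1.2×10⁻⁴ × 0.43 × 420 = 0.021672 m
B Layer 3: 1.3×10⁻⁴ × 0.18 × 1100 = 0.02574 m
B total: 0.097902 m
Ratio: 0.125426 / 0.097902 ≈ 1.281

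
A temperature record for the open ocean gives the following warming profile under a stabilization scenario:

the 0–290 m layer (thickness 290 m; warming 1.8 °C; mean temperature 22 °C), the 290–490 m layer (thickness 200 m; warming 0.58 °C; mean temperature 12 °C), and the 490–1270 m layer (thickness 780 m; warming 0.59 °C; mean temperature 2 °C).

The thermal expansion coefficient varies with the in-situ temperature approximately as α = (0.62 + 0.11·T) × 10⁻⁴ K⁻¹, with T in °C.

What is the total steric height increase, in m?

Layer 1: α = (0.62 + 0.11×22)×10⁻⁴ = 3.04×10⁻⁴ K⁻¹
Layer 2: α = (0.62 + 0.11×12)×10⁻⁴ = 1.94×10⁻⁴ K⁻¹
Layer 3: α = (0.62 + 0.11×2)×10⁻⁴ = 0.84×10⁻⁴ K⁻¹
290 × 1.8 × 3.04×10⁻⁴ = 0.158688 m
290–490 m: 200 × 1.94×10⁻⁴ × 0.58 = 0.022504 m
490–1270 m: 0.59 × 0.84×10⁻⁴ × 780 = 0.0386568 m
Δh = 0.158688 + 0.022504 + 0.0386568 = 0.2198488 m

0.220 m of thermosteric rise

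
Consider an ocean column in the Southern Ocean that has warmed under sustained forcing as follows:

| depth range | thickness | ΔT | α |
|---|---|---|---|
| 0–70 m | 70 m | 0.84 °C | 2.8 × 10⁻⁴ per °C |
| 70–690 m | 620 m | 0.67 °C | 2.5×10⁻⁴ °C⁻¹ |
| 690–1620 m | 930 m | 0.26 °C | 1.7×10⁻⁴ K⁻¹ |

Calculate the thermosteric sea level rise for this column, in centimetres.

about 16.1 cm

Layer 1: 2.8×10⁻⁴ × 0.84 × 70 = 0.016464 m
620 × 0.67 × 2.5×10⁻⁴ = 0.10385 m
1.7×10⁻⁴ × 0.26 × 930 = 0.041106 m
Δh = 0.016464 + 0.10385 + 0.041106 = 0.16142 m ≈ 16.1 cm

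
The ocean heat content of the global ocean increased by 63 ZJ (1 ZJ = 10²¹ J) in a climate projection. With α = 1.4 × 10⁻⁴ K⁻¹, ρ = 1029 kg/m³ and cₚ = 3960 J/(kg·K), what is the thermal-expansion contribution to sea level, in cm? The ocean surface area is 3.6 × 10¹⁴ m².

0.60 cm of thermosteric rise

Per unit area: Q = 63×10²¹ / (3.6×10¹⁴) = 1.75×10⁸ J/m²
Δh = αQ/(ρcₚ) = 1.4×10⁻⁴ × 1.75×10⁸ / (1029 × 3960) ≈ 0.0060125 m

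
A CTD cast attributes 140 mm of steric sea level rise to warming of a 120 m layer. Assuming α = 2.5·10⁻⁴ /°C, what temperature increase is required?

4.7 °C

ΔT = Δh/(αH) = 0.14 / (2.5×10⁻⁴ × 120) ≈ 4.667 °C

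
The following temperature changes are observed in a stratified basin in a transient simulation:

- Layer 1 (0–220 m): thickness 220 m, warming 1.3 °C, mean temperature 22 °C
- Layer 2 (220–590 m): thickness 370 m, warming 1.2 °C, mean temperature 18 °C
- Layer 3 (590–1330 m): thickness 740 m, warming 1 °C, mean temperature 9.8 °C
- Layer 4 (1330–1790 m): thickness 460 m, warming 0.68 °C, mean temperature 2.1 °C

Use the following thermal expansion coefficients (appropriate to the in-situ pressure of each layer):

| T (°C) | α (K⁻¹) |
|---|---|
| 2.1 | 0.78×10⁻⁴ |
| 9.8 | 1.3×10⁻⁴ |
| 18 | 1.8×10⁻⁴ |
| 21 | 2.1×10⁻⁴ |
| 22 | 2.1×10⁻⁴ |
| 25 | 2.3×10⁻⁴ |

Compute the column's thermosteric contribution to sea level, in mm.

Δh = 261 mm

Layer 1 at 22 °C → α = 2.1×10⁻⁴ K⁻¹
Layer 2 at 18 °C → α = 1.8×10⁻⁴ K⁻¹
Layer 3 at 9.8 °C → α = 1.3×10⁻⁴ K⁻¹
Layer 4 at 2.1 °C → α = 0.78×10⁻⁴ K⁻¹
2.1×10⁻⁴ × 220 × 1.3 = 0.06006 m
370 × 1.8×10⁻⁴ × 1.2 = 0.07992 m
Layer 3: 740 × 1 × 1.3×10⁻⁴ = 0.09620 m
0.78×10⁻⁴ × 460 × 0.68 = 0.0243984 m
Δh = 0.06006 + 0.07992 + 0.09620 + 0.0243984 = 0.2605784 m ≈ 261 mm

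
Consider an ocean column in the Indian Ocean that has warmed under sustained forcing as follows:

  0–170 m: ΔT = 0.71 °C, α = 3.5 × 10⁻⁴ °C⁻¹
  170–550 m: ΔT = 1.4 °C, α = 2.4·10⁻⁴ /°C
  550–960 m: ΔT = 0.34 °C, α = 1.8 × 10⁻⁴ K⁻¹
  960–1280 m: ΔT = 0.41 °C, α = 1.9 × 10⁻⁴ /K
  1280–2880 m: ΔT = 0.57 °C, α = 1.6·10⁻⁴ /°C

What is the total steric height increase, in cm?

about 36.6 cm

0–170 m: 3.5×10⁻⁴ × 0.71 × 170 = 0.042245 m
170–550 m: 2.4×10⁻⁴ × 380 × 1.4 = 0.12768 m
Layer 3: 1.8×10⁻⁴ × 0.34 × 410 = 0.025092 m
960–1280 m: 1.9×10⁻⁴ × 320 × 0.41 = 0.024928 m
Layer 5: 0.57 × 1.6×10⁻⁴ × 1600 = 0.14592 m
Δh = 0.042245 + 0.12768 + 0.025092 + 0.024928 + 0.14592 = 0.365865 m ≈ 36.6 cm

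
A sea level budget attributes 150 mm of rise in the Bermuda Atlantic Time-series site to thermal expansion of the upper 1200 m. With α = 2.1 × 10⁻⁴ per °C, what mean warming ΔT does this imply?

ΔT = Δh/(αH) = 0.15 / (2.1×10⁻⁴ × 1200) ≈ 0.5952 K

about 0.60 K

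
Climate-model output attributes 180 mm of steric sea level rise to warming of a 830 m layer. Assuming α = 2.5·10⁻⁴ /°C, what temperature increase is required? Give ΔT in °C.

ΔT ≈ 0.87 °C

ΔT = Δh/(αH) = 0.18 / (2.5×10⁻⁴ × 830) ≈ 0.8675 °C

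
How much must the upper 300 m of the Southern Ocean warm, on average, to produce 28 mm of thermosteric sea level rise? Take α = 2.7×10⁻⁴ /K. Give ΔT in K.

ΔT = Δh/(αH) = 0.028 / (2.7×10⁻⁴ × 300) ≈ 0.3457 K

about 0.346 K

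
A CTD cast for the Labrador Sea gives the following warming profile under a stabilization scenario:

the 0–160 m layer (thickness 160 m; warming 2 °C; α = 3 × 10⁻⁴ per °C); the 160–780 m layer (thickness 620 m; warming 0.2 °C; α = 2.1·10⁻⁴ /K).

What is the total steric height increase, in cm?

160 × 3×10⁻⁴ × 2 = 0.09600 m
Layer 2: 0.2 × 2.1×10⁻⁴ × 620 = 0.02604 m
Δh = 0.09600 + 0.02604 = 0.12204 m

about 12.2 cm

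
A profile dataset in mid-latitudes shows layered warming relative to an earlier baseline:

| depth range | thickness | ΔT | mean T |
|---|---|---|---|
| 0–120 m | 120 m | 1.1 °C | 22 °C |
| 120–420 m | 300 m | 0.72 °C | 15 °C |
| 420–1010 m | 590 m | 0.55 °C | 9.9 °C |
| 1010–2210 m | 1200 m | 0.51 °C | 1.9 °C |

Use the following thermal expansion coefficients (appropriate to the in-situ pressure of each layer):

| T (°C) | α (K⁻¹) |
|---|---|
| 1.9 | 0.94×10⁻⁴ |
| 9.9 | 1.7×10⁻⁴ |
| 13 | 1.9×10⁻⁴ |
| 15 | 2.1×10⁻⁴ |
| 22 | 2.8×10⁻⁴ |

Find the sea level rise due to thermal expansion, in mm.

about 195 mm

Layer 1 at 22 °C → α = 2.8×10⁻⁴ K⁻¹
Layer 2 at 15 °C → α = 2.1×10⁻⁴ K⁻¹
Layer 3 at 9.9 °C → α = 1.7×10⁻⁴ K⁻¹
Layer 4 at 1.9 °C → α = 0.94×10⁻⁴ K⁻¹
120 × 2.8×10⁻⁴ × 1.1 = 0.03696 m
2.1×10⁻⁴ × 300 × 0.72 = 0.04536 m
590 × 0.55 × 1.7×10⁻⁴ = 0.055165 m
0.51 × 1200 × 0.94×10⁻⁴ = 0.057528 m
Δh = 0.03696 + 0.04536 + 0.055165 + 0.057528 = 0.195013 m ≈ 195 mm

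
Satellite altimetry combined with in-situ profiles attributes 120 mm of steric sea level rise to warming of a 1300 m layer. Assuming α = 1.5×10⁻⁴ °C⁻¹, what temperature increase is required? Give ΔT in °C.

ΔT = Δh/(αH) = 0.12 / (1.5×10⁻⁴ × 1300) ≈ 0.6154 °C

about 0.62 °C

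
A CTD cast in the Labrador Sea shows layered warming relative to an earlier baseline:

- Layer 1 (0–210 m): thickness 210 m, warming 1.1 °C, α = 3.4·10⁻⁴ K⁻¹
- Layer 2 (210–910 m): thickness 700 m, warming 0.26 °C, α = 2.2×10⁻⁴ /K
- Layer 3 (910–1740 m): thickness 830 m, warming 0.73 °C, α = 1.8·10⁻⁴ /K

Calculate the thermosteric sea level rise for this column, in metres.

210 × 1.1 × 3.4×10⁻⁴ = 0.07854 m
Layer 2: 700 × 2.2×10⁻⁴ × 0.26 = 0.04004 m
830 × 0.73 × 1.8×10⁻⁴ = 0.109062 m
Δh = 0.07854 + 0.04004 + 0.109062 = 0.227642 m

0.228 m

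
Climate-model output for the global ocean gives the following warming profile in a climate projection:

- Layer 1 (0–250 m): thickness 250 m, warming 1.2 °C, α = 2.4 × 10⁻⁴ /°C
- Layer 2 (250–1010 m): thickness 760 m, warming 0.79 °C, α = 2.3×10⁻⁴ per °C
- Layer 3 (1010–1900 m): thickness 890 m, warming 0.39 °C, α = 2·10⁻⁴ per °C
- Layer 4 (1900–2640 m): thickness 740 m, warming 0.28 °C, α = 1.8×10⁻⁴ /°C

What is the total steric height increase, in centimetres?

Δh = 31.7 cm

0–250 m: 2.4×10⁻⁴ × 1.2 × 250 = 0.07200 m
760 × 0.79 × 2.3×10⁻⁴ = 0.138092 m
1010–1900 m: 890 × 0.39 × 2×10⁻⁴ = 0.06942 m
0.28 × 740 × 1.8×10⁻⁴ = 0.037296 m
Δh = 0.07200 + 0.138092 + 0.06942 + 0.037296 = 0.316808 m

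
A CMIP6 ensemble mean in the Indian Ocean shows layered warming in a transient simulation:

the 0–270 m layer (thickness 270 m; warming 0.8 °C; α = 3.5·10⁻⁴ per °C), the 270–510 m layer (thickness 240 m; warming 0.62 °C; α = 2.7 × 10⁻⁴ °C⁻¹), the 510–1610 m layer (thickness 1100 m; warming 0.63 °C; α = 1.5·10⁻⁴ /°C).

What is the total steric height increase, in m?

0.220 m of thermosteric rise

270 × 3.5×10⁻⁴ × 0.8 = 0.07560 m
0.62 × 240 × 2.7×10⁻⁴ = 0.040176 m
Layer 3: 1100 × 0.63 × 1.5×10⁻⁴ = 0.10395 m
Δh = 0.07560 + 0.040176 + 0.10395 = 0.219726 m ≈ 0.220 m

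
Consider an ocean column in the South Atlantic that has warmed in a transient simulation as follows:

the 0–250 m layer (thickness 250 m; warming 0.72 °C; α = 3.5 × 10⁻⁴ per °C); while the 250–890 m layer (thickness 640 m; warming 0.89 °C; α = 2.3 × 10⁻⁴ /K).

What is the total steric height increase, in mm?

250 × 3.5×10⁻⁴ × 0.72 = 0.06300 m
250–890 m: 640 × 2.3×10⁻⁴ × 0.89 = 0.131008 m
Δh = 0.06300 + 0.131008 = 0.194008 m ≈ 194 mm

194 mm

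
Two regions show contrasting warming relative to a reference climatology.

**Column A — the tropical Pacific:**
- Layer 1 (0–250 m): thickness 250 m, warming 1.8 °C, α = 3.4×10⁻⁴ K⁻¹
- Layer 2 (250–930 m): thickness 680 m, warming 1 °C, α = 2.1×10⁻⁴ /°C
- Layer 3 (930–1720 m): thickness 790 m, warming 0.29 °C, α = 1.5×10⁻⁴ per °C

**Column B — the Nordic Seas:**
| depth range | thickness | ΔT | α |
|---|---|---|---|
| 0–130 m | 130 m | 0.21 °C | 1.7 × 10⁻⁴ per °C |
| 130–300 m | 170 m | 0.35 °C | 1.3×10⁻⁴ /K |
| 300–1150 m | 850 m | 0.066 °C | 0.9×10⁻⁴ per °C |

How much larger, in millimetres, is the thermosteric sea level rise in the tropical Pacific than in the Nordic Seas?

313 mm

A 0–250 m: 1.8 × 250 × 3.4×10⁻⁴ = 0.15300 m
A Layer 2: 680 × 2.1×10⁻⁴ × 1 = 0.14280 m
A Layer 3: 790 × 0.29 × 1.5×10⁻⁴ = 0.034365 m
A total: 0.330165 m
B 0–130 m: 130 × 1.7×10⁻⁴ × 0.21 = 0.004641 m
B Layer 2: 0.35 × 170 × 1.3×10⁻⁴ = 0.007735 m
B 300–1150 m: 0.066 × 0.9×10⁻⁴ × 850 = 0.005049 m
B total: 0.017425 m
Difference: 0.330165 − 0.017425 = 0.31274 m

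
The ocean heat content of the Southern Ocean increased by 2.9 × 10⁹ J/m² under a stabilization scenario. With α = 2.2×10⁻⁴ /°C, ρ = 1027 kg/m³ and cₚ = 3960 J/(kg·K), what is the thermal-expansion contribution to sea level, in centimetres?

Δh = αQ/(ρcₚ) = 2.2×10⁻⁴ × 2.9×10⁹ / (1027 × 3960) ≈ 0.15688 m

Δh = 15.7 cm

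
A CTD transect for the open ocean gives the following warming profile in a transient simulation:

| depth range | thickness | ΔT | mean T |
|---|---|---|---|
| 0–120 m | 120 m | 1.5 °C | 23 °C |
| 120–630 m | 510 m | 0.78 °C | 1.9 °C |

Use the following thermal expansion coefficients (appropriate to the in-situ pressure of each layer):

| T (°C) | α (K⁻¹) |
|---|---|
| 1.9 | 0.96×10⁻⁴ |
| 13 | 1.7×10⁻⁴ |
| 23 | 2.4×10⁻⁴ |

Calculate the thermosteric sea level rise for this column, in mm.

81.4 mm

Layer 1 at 23 °C → α = 2.4×10⁻⁴ K⁻¹
Layer 2 at 1.9 °C → α = 0.96×10⁻⁴ K⁻¹
0–120 m: 1.5 × 120 × 2.4×10⁻⁴ = 0.04320 m
120–630 m: 0.78 × 0.96×10⁻⁴ × 510 = 0.0381888 m
Δh = 0.04320 + 0.0381888 = 0.0813888 m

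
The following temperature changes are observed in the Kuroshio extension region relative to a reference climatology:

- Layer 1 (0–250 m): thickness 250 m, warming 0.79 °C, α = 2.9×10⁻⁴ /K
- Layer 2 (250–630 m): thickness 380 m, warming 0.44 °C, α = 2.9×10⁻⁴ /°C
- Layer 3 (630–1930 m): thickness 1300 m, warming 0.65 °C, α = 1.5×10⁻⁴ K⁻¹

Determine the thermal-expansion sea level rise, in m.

0–250 m: 0.79 × 2.9×10⁻⁴ × 250 = 0.057275 m
2.9×10⁻⁴ × 380 × 0.44 = 0.048488 m
1.5×10⁻⁴ × 0.65 × 1300 = 0.12675 m
Δh = 0.057275 + 0.048488 + 0.12675 = 0.232513 m ≈ 0.233 m

about 0.233 m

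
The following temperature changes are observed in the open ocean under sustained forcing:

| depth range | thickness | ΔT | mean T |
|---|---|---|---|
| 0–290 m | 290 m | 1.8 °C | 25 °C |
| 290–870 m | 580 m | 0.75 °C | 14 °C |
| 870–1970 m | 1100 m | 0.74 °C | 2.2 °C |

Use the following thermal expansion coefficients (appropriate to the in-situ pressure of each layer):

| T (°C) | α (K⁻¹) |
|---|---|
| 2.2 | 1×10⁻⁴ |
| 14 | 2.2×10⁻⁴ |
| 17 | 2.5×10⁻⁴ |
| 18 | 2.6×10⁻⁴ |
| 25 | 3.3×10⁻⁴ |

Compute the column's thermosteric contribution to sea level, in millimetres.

about 349 mm

Layer 1 at 25 °C → α = 3.3×10⁻⁴ K⁻¹
Layer 2 at 14 °C → α = 2.2×10⁻⁴ K⁻¹
Layer 3 at 2.2 °C → α = 1×10⁻⁴ K⁻¹
1.8 × 290 × 3.3×10⁻⁴ = 0.17226 m
290–870 m: 580 × 0.75 × 2.2×10⁻⁴ = 0.09570 m
1100 × 1×10⁻⁴ × 0.74 = 0.08140 m
Δh = 0.17226 + 0.09570 + 0.08140 = 0.34936 m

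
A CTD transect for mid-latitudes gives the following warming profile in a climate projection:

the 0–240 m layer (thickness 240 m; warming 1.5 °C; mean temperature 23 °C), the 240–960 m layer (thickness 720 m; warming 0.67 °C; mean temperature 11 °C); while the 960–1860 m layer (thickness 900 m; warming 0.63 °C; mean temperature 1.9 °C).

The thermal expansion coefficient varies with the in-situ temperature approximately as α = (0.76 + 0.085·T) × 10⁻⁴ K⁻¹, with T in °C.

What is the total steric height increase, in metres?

Layer 1: α = (0.76 + 0.085×23)×10⁻⁴ = 2.715×10⁻⁴ K⁻¹
Layer 2: α = (0.76 + 0.085×11)×10⁻⁴ = 1.695×10⁻⁴ K⁻¹
Layer 3: α = (0.76 + 0.085×1.9)×10⁻⁴ = 0.9215×10⁻⁴ K⁻¹
0–240 m: 2.715×10⁻⁴ × 240 × 1.5 = 0.09774 m
Layer 2: 720 × 1.695×10⁻⁴ × 0.67 = 0.0817668 m
Layer 3: 0.9215×10⁻⁴ × 0.63 × 900 = 0.05224905 m
Δh = 0.09774 + 0.0817668 + 0.05224905 = 0.23175585 m

0.23 m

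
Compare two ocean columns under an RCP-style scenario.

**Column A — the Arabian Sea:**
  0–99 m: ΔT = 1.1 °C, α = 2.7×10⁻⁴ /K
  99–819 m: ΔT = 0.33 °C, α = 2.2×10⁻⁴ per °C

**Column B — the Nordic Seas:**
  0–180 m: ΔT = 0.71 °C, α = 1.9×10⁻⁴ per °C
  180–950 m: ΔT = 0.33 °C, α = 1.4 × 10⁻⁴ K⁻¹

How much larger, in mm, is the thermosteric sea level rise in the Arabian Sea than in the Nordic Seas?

22 mm larger

A 99 × 1.1 × 2.7×10⁻⁴ = 0.029403 m
A 2.2×10⁻⁴ × 0.33 × 720 = 0.052272 m
A total: 0.081675 m
B 0–180 m: 1.9×10⁻⁴ × 180 × 0.71 = 0.024282 m
B 180–950 m: 0.33 × 1.4×10⁻⁴ × 770 = 0.035574 m
B total: 0.059856 m
Difference: 0.081675 − 0.059856 = 0.021819 m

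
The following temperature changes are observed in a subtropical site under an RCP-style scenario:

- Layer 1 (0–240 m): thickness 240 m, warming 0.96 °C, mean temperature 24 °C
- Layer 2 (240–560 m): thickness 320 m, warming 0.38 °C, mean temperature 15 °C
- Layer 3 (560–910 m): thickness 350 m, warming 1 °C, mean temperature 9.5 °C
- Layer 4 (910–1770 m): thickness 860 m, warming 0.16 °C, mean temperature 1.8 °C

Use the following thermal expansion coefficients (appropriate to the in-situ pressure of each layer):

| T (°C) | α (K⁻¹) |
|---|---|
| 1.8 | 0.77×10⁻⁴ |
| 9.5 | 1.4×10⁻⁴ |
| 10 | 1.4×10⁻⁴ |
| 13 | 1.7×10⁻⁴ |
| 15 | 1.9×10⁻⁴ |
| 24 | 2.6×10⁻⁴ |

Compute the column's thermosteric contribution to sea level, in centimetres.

Layer 1 at 24 °C → α = 2.6×10⁻⁴ K⁻¹
Layer 2 at 15 °C → α = 1.9×10⁻⁴ K⁻¹
Layer 3 at 9.5 °C → α = 1.4×10⁻⁴ K⁻¹
Layer 4 at 1.8 °C → α = 0.77×10⁻⁴ K⁻¹
0–240 m: 0.96 × 240 × 2.6×10⁻⁴ = 0.059904 m
240–560 m: 320 × 0.38 × 1.9×10⁻⁴ = 0.023104 m
350 × 1 × 1.4×10⁻⁴ = 0.04900 m
910–1770 m: 0.16 × 860 × 0.77×10⁻⁴ = 0.0105952 m
Δh = 0.059904 + 0.023104 + 0.04900 + 0.0105952 = 0.1426032 m

about 14.3 cm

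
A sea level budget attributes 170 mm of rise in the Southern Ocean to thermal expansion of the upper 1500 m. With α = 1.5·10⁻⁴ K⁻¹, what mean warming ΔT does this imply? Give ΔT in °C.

about 0.756 °C

ΔT = Δh/(αH) = 0.17 / (1.5×10⁻⁴ × 1500) ≈ 0.7556 °C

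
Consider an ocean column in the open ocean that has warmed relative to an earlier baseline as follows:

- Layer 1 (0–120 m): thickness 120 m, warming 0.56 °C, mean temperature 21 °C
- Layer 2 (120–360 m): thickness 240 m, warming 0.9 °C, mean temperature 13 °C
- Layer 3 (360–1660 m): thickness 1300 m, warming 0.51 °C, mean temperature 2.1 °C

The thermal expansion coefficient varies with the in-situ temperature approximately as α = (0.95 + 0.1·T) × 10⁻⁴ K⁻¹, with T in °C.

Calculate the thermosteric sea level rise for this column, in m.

Δh ≈ 0.146 m

Layer 1: α = (0.95 + 0.1×21)×10⁻⁴ = 3.05×10⁻⁴ K⁻¹
Layer 2: α = (0.95 + 0.1×13)×10⁻⁴ = 2.25×10⁻⁴ K⁻¹
Layer 3: α = (0.95 + 0.1×2.1)×10⁻⁴ = 1.16×10⁻⁴ K⁻¹
0–120 m: 3.05×10⁻⁴ × 120 × 0.56 = 0.020496 m
Layer 2: 2.25×10⁻⁴ × 240 × 0.9 = 0.04860 m
360–1660 m: 1300 × 0.51 × 1.16×10⁻⁴ = 0.076908 m
Δh = 0.020496 + 0.04860 + 0.076908 = 0.146004 m ≈ 0.146 m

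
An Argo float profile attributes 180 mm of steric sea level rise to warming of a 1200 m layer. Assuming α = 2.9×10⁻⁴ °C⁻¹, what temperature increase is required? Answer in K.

ΔT = Δh/(αH) = 0.18 / (2.9×10⁻⁴ × 1200) ≈ 0.5172 K

about 0.517 K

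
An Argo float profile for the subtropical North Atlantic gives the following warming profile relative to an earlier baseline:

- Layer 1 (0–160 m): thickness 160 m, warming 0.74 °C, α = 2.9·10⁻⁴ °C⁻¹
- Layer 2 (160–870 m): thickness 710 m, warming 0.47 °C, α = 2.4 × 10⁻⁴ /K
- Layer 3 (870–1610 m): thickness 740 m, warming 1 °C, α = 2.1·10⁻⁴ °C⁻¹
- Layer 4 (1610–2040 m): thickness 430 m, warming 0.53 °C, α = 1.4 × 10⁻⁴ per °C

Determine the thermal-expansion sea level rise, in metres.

Δh = 0.302 m

2.9×10⁻⁴ × 160 × 0.74 = 0.034336 m
Layer 2: 0.47 × 2.4×10⁻⁴ × 710 = 0.080088 m
Layer 3: 1 × 740 × 2.1×10⁻⁴ = 0.15540 m
Layer 4: 1.4×10⁻⁴ × 0.53 × 430 = 0.031906 m
Δh = 0.034336 + 0.080088 + 0.15540 + 0.031906 = 0.30173 m ≈ 0.302 m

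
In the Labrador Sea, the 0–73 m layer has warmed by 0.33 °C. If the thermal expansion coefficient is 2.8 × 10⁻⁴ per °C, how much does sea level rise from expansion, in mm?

Δh = αΔT·H = 2.8×10⁻⁴ × 0.33 × 73 = 0.0067452 m

6.75 mm of thermosteric rise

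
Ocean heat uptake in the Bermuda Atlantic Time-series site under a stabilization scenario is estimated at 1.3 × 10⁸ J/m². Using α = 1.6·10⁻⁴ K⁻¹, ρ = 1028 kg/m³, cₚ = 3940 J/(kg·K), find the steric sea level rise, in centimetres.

Δh = αQ/(ρcₚ) = 1.6×10⁻⁴ × 1.3×10⁸ / (1028 × 3940) ≈ 0.0051354 m

Δh ≈ 0.51 cm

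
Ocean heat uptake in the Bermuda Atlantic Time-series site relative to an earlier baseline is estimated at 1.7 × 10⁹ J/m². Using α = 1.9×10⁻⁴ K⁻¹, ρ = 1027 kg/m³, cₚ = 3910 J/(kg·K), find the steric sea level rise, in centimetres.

8.04 cm

Δh = αQ/(ρcₚ) = 1.9×10⁻⁴ × 1.7×10⁹ / (1027 × 3910) ≈ 0.080437 m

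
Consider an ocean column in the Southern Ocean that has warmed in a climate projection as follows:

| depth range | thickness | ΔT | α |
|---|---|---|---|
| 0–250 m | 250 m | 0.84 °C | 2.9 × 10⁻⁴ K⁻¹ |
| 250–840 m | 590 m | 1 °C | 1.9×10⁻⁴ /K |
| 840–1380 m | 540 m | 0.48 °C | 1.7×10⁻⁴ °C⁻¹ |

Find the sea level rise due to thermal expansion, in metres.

250 × 2.9×10⁻⁴ × 0.84 = 0.06090 m
Layer 2: 590 × 1.9×10⁻⁴ × 1 = 0.11210 m
1.7×10⁻⁴ × 540 × 0.48 = 0.044064 m
Δh = 0.06090 + 0.11210 + 0.044064 = 0.217064 m

Δh = 0.217 m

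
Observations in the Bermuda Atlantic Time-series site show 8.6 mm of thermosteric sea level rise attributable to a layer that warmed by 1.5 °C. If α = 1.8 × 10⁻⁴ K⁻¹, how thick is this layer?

H = Δh/(αΔT) = 0.0086 / (1.8×10⁻⁴ × 1.5) ≈ 31.85 m

about 32 m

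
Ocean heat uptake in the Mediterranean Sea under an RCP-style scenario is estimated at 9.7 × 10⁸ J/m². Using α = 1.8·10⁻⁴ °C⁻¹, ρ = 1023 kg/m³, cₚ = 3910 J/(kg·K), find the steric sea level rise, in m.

Δh = αQ/(ρcₚ) = 1.8×10⁻⁴ × 9.7×10⁸ / (1023 × 3910) ≈ 0.043651 m

Δh = 0.0437 m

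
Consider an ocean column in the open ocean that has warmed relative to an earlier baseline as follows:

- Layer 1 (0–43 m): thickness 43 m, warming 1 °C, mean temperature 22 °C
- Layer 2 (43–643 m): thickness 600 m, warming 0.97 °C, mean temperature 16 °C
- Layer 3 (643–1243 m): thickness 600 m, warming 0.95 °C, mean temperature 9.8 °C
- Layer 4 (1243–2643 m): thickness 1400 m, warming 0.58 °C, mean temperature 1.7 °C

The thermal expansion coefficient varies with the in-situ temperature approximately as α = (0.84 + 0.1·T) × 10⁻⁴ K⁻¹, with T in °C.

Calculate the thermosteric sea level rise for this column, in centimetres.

Layer 1: α = (0.84 + 0.1×22)×10⁻⁴ = 3.04×10⁻⁴ K⁻¹
Layer 2: α = (0.84 + 0.1×16)×10⁻⁴ = 2.44×10⁻⁴ K⁻¹
Layer 3: α = (0.84 + 0.1×9.8)×10⁻⁴ = 1.82×10⁻⁴ K⁻¹
Layer 4: α = (0.84 + 0.1×1.7)×10⁻⁴ = 1.01×10⁻⁴ K⁻¹
43 × 1 × 3.04×10⁻⁴ = 0.013072 m
2.44×10⁻⁴ × 600 × 0.97 = 0.142008 m
643–1243 m: 600 × 1.82×10⁻⁴ × 0.95 = 0.10374 m
1243–2643 m: 1400 × 0.58 × 1.01×10⁻⁴ = 0.082012 m
Δh = 0.013072 + 0.142008 + 0.10374 + 0.082012 = 0.340832 m

Δh = 34 cm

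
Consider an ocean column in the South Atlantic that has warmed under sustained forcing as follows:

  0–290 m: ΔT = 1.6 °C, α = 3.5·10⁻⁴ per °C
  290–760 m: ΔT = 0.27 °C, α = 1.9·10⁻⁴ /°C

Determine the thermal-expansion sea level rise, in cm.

about 18.7 cm

0–290 m: 290 × 3.5×10⁻⁴ × 1.6 = 0.16240 m
290–760 m: 470 × 1.9×10⁻⁴ × 0.27 = 0.024111 m
Δh = 0.16240 + 0.024111 = 0.186511 m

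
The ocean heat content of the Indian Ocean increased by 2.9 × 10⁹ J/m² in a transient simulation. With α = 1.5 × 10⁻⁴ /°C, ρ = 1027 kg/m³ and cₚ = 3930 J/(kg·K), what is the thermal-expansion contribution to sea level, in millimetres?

Δh = αQ/(ρcₚ) = 1.5×10⁻⁴ × 2.9×10⁹ / (1027 × 3930) ≈ 0.10778 m

Δh = 108 mm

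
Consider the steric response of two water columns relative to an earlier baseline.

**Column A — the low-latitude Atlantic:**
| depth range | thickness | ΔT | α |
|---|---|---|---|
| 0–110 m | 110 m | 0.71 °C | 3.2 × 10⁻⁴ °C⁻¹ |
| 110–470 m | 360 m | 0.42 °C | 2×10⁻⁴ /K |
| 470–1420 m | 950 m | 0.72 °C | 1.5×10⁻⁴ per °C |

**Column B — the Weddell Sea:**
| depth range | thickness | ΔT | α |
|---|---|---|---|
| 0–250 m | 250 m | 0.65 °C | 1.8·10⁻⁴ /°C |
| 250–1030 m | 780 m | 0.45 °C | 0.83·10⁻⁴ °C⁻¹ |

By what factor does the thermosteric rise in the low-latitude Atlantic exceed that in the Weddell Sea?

a factor of 2.70

A 0.71 × 110 × 3.2×10⁻⁴ = 0.024992 m
A 110–470 m: 0.42 × 360 × 2×10⁻⁴ = 0.03024 m
A 470–1420 m: 950 × 1.5×10⁻⁴ × 0.72 = 0.10260 m
A total: 0.157832 m
B 250 × 0.65 × 1.8×10⁻⁴ = 0.02925 m
B 250–1030 m: 0.45 × 0.83×10⁻⁴ × 780 = 0.029133 m
B total: 0.058383 m
Ratio: 0.157832 / 0.058383 ≈ 2.703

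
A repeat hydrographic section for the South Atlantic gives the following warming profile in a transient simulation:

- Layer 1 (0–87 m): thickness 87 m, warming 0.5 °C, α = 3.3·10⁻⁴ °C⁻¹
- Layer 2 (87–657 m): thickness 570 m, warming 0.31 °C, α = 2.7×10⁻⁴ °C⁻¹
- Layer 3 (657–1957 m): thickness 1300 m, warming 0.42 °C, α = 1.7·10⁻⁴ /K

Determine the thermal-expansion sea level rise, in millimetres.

Layer 1: 87 × 0.5 × 3.3×10⁻⁴ = 0.014355 m
87–657 m: 2.7×10⁻⁴ × 570 × 0.31 = 0.047709 m
Layer 3: 0.42 × 1300 × 1.7×10⁻⁴ = 0.09282 m
Δh = 0.014355 + 0.047709 + 0.09282 = 0.154884 m ≈ 155 mm

155 mm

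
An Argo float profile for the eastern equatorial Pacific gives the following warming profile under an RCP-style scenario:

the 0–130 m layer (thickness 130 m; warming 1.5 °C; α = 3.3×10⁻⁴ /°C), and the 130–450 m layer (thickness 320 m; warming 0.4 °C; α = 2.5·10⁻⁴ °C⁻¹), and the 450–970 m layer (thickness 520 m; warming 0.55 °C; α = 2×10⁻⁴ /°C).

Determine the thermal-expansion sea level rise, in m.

Layer 1: 130 × 1.5 × 3.3×10⁻⁴ = 0.06435 m
Layer 2: 320 × 2.5×10⁻⁴ × 0.4 = 0.03200 m
520 × 2×10⁻⁴ × 0.55 = 0.05720 m
Δh = 0.06435 + 0.03200 + 0.05720 = 0.15355 m ≈ 0.154 m

0.154 m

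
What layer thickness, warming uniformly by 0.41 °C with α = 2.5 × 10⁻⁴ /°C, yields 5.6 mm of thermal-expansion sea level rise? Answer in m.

H ≈ 54.6 m

H = Δh/(αΔT) = 0.0056 / (2.5×10⁻⁴ × 0.41) ≈ 54.63 m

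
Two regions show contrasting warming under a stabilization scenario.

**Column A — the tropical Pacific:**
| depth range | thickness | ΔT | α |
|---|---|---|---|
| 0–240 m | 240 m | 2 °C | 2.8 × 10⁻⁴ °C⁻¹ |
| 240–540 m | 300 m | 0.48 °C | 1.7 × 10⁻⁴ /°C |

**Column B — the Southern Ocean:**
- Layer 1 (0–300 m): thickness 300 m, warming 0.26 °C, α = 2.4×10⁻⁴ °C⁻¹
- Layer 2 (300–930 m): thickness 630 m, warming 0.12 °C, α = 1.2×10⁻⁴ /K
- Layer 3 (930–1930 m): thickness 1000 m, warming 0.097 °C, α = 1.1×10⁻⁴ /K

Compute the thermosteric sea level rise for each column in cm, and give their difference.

Δh_A ≈ 16 cm, Δh_B ≈ 3.8 cm; difference ≈ 12 cm

A 0–240 m: 240 × 2.8×10⁻⁴ × 2 = 0.13440 m
A 240–540 m: 300 × 0.48 × 1.7×10⁻⁴ = 0.02448 m
A total: 0.15888 m
B Layer 1: 0.26 × 2.4×10⁻⁴ × 300 = 0.01872 m
B 300–930 m: 0.12 × 630 × 1.2×10⁻⁴ = 0.009072 m
B 1.1×10⁻⁴ × 0.097 × 1000 = 0.01067 m
B total: 0.038462 m
Difference: 0.15888 − 0.038462 = 0.120418 m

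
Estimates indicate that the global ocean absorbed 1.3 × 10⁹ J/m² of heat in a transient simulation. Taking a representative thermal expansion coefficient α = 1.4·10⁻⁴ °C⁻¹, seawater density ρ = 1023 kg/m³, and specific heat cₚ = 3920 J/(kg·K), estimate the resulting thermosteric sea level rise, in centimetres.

4.5 cm of thermosteric rise

Δh = αQ/(ρcₚ) = 1.4×10⁻⁴ × 1.3×10⁹ / (1023 × 3920) ≈ 0.045385 m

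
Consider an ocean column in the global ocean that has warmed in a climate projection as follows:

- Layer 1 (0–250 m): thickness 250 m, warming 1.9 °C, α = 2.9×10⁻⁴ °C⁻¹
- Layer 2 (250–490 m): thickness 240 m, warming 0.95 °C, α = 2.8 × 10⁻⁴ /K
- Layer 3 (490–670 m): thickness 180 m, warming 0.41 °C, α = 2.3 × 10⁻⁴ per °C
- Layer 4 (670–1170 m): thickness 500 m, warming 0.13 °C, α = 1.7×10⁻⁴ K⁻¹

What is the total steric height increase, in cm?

Layer 1: 250 × 2.9×10⁻⁴ × 1.9 = 0.13775 m
Layer 2: 0.95 × 240 × 2.8×10⁻⁴ = 0.06384 m
490–670 m: 0.41 × 180 × 2.3×10⁻⁴ = 0.016974 m
670–1170 m: 0.13 × 1.7×10⁻⁴ × 500 = 0.01105 m
Δh = 0.13775 + 0.06384 + 0.016974 + 0.01105 = 0.229614 m

23 cm of thermosteric rise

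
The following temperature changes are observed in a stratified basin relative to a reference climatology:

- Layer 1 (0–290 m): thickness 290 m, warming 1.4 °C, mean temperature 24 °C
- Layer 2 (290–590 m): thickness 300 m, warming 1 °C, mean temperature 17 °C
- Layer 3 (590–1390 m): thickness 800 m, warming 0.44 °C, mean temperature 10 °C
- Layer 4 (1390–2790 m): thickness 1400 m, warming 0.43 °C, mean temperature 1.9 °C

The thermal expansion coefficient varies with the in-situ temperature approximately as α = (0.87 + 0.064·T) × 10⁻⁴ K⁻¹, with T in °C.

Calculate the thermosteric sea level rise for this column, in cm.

26.9 cm of thermosteric rise

Layer 1: α = (0.87 + 0.064×24)×10⁻⁴ = 2.406×10⁻⁴ K⁻¹
Layer 2: α = (0.87 + 0.064×17)×10⁻⁴ = 1.958×10⁻⁴ K⁻¹
Layer 3: α = (0.87 + 0.064×10)×10⁻⁴ = 1.51×10⁻⁴ K⁻¹
Layer 4: α = (0.87 + 0.064×1.9)×10⁻⁴ = 0.9916×10⁻⁴ K⁻¹
0–290 m: 2.406×10⁻⁴ × 290 × 1.4 = 0.0976836 m
300 × 1 × 1.958×10⁻⁴ = 0.05874 m
Layer 3: 800 × 1.51×10⁻⁴ × 0.44 = 0.053152 m
0.43 × 1400 × 0.9916×10⁻⁴ = 0.05969432 m
Δh = 0.0976836 + 0.05874 + 0.053152 + 0.05969432 = 0.26926992 m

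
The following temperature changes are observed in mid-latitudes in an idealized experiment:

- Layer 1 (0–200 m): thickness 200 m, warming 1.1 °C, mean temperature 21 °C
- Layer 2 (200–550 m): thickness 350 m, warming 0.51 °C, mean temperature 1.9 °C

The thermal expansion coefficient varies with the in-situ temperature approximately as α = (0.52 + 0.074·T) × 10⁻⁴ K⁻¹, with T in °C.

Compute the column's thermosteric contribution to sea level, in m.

0.0574 m of thermosteric rise

Layer 1: α = (0.52 + 0.074×21)×10⁻⁴ = 2.074×10⁻⁴ K⁻¹
Layer 2: α = (0.52 + 0.074×1.9)×10⁻⁴ = 0.6606×10⁻⁴ K⁻¹
1.1 × 2.074×10⁻⁴ × 200 = 0.045628 m
200–550 m: 0.51 × 350 × 0.6606×10⁻⁴ = 0.01179171 m
Δh = 0.045628 + 0.01179171 = 0.05741971 m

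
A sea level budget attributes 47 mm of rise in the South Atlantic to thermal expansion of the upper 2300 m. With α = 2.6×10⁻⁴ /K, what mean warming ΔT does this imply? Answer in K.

0.0786 K

ΔT = Δh/(αH) = 0.047 / (2.6×10⁻⁴ × 2300) ≈ 0.07860 K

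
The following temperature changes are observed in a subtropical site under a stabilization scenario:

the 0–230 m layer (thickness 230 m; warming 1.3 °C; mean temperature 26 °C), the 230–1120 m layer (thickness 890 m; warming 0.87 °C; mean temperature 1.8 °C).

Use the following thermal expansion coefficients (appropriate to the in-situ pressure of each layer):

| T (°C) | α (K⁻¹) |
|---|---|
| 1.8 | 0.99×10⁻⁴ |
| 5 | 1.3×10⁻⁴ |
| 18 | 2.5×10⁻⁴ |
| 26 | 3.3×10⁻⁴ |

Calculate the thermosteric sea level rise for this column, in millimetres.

Layer 1 at 26 °C → α = 3.3×10⁻⁴ K⁻¹
Layer 2 at 1.8 °C → α = 0.99×10⁻⁴ K⁻¹
0–230 m: 230 × 1.3 × 3.3×10⁻⁴ = 0.09867 m
Layer 2: 0.87 × 890 × 0.99×10⁻⁴ = 0.0766557 m
Δh = 0.09867 + 0.0766557 = 0.1753257 m

Δh = 175 mm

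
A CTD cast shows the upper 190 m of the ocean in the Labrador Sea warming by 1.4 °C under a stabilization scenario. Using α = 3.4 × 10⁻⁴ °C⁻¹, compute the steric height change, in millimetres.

about 90.4 mm

Δh = αΔT·H = 3.4×10⁻⁴ × 1.4 × 190 = 0.09044 m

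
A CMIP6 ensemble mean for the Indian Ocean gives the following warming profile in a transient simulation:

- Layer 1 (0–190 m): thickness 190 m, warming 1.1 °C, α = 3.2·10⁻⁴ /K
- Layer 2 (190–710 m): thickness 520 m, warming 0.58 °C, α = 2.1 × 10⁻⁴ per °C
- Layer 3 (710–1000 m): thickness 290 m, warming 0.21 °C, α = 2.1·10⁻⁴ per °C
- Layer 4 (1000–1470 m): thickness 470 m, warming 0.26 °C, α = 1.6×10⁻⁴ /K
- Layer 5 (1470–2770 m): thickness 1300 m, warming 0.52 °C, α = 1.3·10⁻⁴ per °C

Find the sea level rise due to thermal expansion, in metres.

about 0.25 m

1.1 × 3.2×10⁻⁴ × 190 = 0.06688 m
Layer 2: 0.58 × 520 × 2.1×10⁻⁴ = 0.063336 m
710–1000 m: 0.21 × 290 × 2.1×10⁻⁴ = 0.012789 m
Layer 4: 470 × 0.26 × 1.6×10⁻⁴ = 0.019552 m
Layer 5: 1300 × 1.3×10⁻⁴ × 0.52 = 0.08788 m
Δh = 0.06688 + 0.063336 + 0.012789 + 0.019552 + 0.08788 = 0.250437 m ≈ 0.25 m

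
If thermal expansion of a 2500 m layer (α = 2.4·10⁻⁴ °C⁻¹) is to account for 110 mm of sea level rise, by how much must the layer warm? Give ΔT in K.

about 0.183 K

ΔT = Δh/(αH) = 0.11 / (2.4×10⁻⁴ × 2500) ≈ 0.1833 K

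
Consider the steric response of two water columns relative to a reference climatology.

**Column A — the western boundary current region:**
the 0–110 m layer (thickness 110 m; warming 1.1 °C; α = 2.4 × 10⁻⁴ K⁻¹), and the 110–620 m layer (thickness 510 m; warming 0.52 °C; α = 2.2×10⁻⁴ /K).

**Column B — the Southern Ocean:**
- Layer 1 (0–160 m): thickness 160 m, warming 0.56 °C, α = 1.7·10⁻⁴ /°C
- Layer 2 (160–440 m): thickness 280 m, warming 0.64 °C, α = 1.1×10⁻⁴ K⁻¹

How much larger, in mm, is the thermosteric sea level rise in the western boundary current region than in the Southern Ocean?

A 0–110 m: 1.1 × 110 × 2.4×10⁻⁴ = 0.02904 m
A 2.2×10⁻⁴ × 510 × 0.52 = 0.058344 m
A total: 0.087384 m
B Layer 1: 0.56 × 1.7×10⁻⁴ × 160 = 0.015232 m
B Layer 2: 1.1×10⁻⁴ × 0.64 × 280 = 0.019712 m
B total: 0.034944 m
Difference: 0.087384 − 0.034944 = 0.05244 m

Δh_A − Δh_B ≈ 52.4 mm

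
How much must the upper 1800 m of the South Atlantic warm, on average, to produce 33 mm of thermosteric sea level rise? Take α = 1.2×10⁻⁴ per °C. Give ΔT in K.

about 0.153 K

ΔT = Δh/(αH) = 0.033 / (1.2×10⁻⁴ × 1800) ≈ 0.1528 K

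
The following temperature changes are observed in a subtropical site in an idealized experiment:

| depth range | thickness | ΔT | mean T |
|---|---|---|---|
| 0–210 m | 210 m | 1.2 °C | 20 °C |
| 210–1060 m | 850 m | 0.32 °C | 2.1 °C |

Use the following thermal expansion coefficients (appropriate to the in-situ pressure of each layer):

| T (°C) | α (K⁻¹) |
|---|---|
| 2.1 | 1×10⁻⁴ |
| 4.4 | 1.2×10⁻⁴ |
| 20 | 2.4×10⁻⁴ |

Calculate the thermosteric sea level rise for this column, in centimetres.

8.77 cm of thermosteric rise

Layer 1 at 20 °C → α = 2.4×10⁻⁴ K⁻¹
Layer 2 at 2.1 °C → α = 1×10⁻⁴ K⁻¹
0–210 m: 1.2 × 210 × 2.4×10⁻⁴ = 0.06048 m
210–1060 m: 0.32 × 1×10⁻⁴ × 850 = 0.02720 m
Δh = 0.06048 + 0.02720 = 0.08768 m ≈ 8.77 cm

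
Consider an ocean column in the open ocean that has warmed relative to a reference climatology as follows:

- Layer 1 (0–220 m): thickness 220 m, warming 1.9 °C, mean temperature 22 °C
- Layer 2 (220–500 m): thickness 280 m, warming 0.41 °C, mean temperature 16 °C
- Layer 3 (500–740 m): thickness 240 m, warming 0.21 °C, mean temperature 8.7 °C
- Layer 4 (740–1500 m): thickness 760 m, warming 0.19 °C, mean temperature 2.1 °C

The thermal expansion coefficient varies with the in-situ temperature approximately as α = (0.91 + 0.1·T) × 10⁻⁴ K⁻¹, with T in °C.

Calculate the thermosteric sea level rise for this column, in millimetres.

Δh ≈ 184 mm

Layer 1: α = (0.91 + 0.1×22)×10⁻⁴ = 3.11×10⁻⁴ K⁻¹
Layer 2: α = (0.91 + 0.1×16)×10⁻⁴ = 2.51×10⁻⁴ K⁻¹
Layer 3: α = (0.91 + 0.1×8.7)×10⁻⁴ = 1.78×10⁻⁴ K⁻¹
Layer 4: α = (0.91 + 0.1×2.1)×10⁻⁴ = 1.12×10⁻⁴ K⁻¹
Layer 1: 1.9 × 3.11×10⁻⁴ × 220 = 0.129998 m
220–500 m: 2.51×10⁻⁴ × 280 × 0.41 = 0.0288148 m
Layer 3: 240 × 1.78×10⁻⁴ × 0.21 = 0.0089712 m
0.19 × 1.12×10⁻⁴ × 760 = 0.0161728 m
Δh = 0.129998 + 0.0288148 + 0.0089712 + 0.0161728 = 0.1839568 m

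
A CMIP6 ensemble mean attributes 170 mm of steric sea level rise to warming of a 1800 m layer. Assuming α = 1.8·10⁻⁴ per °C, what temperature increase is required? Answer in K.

ΔT = Δh/(αH) = 0.17 / (1.8×10⁻⁴ × 1800) ≈ 0.5247 K

ΔT ≈ 0.52 K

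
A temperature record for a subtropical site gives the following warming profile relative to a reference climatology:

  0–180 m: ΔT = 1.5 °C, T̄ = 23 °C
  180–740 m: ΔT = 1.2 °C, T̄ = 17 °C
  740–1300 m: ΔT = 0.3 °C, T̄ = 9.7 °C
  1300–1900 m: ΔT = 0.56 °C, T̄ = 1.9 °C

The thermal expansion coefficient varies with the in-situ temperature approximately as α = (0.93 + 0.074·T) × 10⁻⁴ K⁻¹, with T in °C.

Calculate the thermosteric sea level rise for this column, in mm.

about 282 mm

Layer 1: α = (0.93 + 0.074×23)×10⁻⁴ = 2.632×10⁻⁴ K⁻¹
Layer 2: α = (0.93 + 0.074×17)×10⁻⁴ = 2.188×10⁻⁴ K⁻¹
Layer 3: α = (0.93 + 0.074×9.7)×10⁻⁴ = 1.6478×10⁻⁴ K⁻¹
Layer 4: α = (0.93 + 0.074×1.9)×10⁻⁴ = 1.0706×10⁻⁴ K⁻¹
Layer 1: 1.5 × 2.632×10⁻⁴ × 180 = 0.071064 m
180–740 m: 1.2 × 560 × 2.188×10⁻⁴ = 0.1470336 m
Layer 3: 1.6478×10⁻⁴ × 560 × 0.3 = 0.02768304 m
0.56 × 600 × 1.0706×10⁻⁴ = 0.03597216 m
Δh = 0.071064 + 0.1470336 + 0.02768304 + 0.03597216 = 0.2817528 m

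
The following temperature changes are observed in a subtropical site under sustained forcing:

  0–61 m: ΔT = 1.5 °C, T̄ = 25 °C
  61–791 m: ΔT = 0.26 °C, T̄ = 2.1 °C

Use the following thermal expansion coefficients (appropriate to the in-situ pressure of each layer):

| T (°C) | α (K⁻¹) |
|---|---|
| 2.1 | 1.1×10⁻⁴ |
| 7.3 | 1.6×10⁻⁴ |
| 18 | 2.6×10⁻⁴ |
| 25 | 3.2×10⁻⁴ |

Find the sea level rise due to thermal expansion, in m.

about 0.0502 m

Layer 1 at 25 °C → α = 3.2×10⁻⁴ K⁻¹
Layer 2 at 2.1 °C → α = 1.1×10⁻⁴ K⁻¹
0–61 m: 61 × 1.5 × 3.2×10⁻⁴ = 0.02928 m
Layer 2: 1.1×10⁻⁴ × 730 × 0.26 = 0.020878 m
Δh = 0.02928 + 0.020878 = 0.050158 m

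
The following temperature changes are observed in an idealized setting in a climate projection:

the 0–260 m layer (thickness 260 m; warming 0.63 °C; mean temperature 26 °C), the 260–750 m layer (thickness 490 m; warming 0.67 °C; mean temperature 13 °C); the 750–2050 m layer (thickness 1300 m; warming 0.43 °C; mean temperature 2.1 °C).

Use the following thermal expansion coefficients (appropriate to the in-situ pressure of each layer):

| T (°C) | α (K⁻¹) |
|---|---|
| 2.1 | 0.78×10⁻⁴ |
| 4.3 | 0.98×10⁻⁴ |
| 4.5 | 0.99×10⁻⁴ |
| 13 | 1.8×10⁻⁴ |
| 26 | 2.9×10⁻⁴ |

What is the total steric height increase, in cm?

Layer 1 at 26 °C → α = 2.9×10⁻⁴ K⁻¹
Layer 2 at 13 °C → α = 1.8×10⁻⁴ K⁻¹
Layer 3 at 2.1 °C → α = 0.78×10⁻⁴ K⁻¹
0–260 m: 260 × 0.63 × 2.9×10⁻⁴ = 0.047502 m
Layer 2: 490 × 0.67 × 1.8×10⁻⁴ = 0.059094 m
0.43 × 1300 × 0.78×10⁻⁴ = 0.043602 m
Δh = 0.047502 + 0.059094 + 0.043602 = 0.150198 m

Δh = 15 cm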